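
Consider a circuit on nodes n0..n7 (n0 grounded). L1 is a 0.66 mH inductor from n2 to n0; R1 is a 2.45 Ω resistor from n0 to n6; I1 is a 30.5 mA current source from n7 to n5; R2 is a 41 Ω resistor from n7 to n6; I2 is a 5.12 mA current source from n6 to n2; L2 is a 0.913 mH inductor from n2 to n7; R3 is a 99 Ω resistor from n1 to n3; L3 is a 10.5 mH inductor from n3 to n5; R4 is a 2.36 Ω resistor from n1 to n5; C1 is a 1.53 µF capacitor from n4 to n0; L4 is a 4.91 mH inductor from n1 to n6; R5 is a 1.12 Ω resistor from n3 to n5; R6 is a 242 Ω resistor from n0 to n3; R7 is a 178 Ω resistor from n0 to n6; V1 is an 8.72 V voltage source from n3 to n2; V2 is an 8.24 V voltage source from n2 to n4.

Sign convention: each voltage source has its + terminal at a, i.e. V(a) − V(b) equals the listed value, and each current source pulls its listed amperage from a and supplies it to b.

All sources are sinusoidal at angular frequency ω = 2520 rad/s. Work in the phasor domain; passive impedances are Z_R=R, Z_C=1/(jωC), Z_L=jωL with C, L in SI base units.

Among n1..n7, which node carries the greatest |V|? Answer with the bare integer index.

MNA unknowns: 7 node voltages V₁..V_7 plus 2 source currents (V1, V2)
L1: Y=0.000-0.6013j on G[2,0]
R1: Y=0.4082+0.000j on G[0,6]
I1: z[7]−=0.0305, z[5]+=0.0305
R2: Y=0.02439+0.000j on G[7,6]
I2: z[6]−=0.00512, z[2]+=0.00512
L2: Y=0.000-0.4346j on G[2,7]
R3: Y=0.01010+0.000j on G[1,3]
L3: Y=0.000-0.03779j on G[3,5]
R4: Y=0.4237+0.000j on G[1,5]
C1: Y=0.000+0.003856j on G[4,0]
L4: Y=0.000-0.08082j on G[1,6]
R5: Y=0.8929+0.000j on G[3,5]
R6: Y=0.004132+0.000j on G[0,3]
R7: Y=0.005618+0.000j on G[0,6]
V1: row V3−V2=8.72, i_V1 at 3,2
V2: row V2−V4=8.24, i_V2 at 2,4
solve → V1=7.081+1.441j, V2=-0.9183-0.3556j, V3=7.802-0.3556j, V4=-9.158-0.3556j, V5=7.577+0.2161j, V6=0.4355-1.245j, V7=-0.8682-0.3526j
aux → i_V1=-0.2189+0.5386j, i_V2=0.001371-0.03531j

4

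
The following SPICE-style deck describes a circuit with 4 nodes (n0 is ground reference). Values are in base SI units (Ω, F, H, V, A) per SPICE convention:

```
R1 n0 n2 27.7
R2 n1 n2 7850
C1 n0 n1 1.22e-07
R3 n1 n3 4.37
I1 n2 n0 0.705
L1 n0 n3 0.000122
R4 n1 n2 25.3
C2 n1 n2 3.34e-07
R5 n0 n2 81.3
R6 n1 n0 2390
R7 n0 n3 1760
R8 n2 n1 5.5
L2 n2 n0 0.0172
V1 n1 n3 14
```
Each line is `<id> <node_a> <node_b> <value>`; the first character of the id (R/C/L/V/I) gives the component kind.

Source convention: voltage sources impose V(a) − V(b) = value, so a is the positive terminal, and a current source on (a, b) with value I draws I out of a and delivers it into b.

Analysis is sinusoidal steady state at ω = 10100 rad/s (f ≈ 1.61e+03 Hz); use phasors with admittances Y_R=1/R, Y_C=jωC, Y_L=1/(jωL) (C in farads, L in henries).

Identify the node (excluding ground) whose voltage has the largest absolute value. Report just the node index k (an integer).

MNA unknowns: 3 node voltages V₁..V_3 plus 1 source current (V1)
R1: Y=0.03610+0.000j on G[0,2]
R2: Y=0.0001274+0.000j on G[1,2]
C1: Y=0.000+0.001232j on G[0,1]
R3: Y=0.2288+0.000j on G[1,3]
I1: z[2]−=0.705, z[0]+=0.705
L1: Y=0.000-0.8116j on G[0,3]
R4: Y=0.03953+0.000j on G[1,2]
C2: Y=0.000+0.003373j on G[1,2]
R5: Y=0.01230+0.000j on G[0,2]
R6: Y=0.0004184+0.000j on G[1,0]
R7: Y=0.0005682+0.000j on G[0,3]
R8: Y=0.1818+0.000j on G[2,1]
L2: Y=0.000-0.005756j on G[2,0]
V1: row V1−V3=14, i_V1 at 1,3
solve → V1=13.90-1.398j, V2=8.823-0.8954j, V3=-0.09657-1.398j
aux → i_V1=-4.338+0.07758j

1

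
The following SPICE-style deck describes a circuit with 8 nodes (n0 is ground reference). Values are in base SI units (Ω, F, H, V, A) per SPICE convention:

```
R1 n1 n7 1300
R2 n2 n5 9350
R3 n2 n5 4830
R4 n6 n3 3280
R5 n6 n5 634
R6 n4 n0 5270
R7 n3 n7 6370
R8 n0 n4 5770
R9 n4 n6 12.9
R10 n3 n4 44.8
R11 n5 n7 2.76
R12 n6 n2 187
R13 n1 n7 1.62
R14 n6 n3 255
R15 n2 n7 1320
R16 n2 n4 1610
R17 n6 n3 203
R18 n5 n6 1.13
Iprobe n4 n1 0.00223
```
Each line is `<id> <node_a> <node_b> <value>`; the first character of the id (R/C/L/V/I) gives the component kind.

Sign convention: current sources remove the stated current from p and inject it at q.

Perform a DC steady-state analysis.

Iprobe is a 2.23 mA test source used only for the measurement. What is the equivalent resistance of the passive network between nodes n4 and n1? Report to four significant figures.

R_eq = 17.29 Ω

MNA unknowns: 7 node voltages V₁..V_7
R1: Y=0.0007692 on G[1,7]
R2: Y=0.0001070 on G[2,5]
R3: Y=0.0002070 on G[2,5]
R4: Y=0.0003049 on G[6,3]
R5: Y=0.001577 on G[6,5]
R6: Y=0.0001898 on G[4,0]
R7: Y=0.0001570 on G[3,7]
R8: Y=0.0001733 on G[0,4]
R9: Y=0.07752 on G[4,6]
R10: Y=0.02232 on G[3,4]
R11: Y=0.3623 on G[5,7]
R12: Y=0.005348 on G[6,2]
R13: Y=0.6173 on G[1,7]
R14: Y=0.003922 on G[6,3]
R15: Y=0.0007576 on G[2,7]
R16: Y=0.0006211 on G[2,4]
R17: Y=0.004926 on G[6,3]
R18: Y=0.8850 on G[5,6]
Iprobe: z[4]−=0.00223, z[1]+=0.00223
solve → V1=0.03855, V2=0.02504, V3=0.007790, V4=0.000, V5=0.02882, V6=0.02632, V7=0.03495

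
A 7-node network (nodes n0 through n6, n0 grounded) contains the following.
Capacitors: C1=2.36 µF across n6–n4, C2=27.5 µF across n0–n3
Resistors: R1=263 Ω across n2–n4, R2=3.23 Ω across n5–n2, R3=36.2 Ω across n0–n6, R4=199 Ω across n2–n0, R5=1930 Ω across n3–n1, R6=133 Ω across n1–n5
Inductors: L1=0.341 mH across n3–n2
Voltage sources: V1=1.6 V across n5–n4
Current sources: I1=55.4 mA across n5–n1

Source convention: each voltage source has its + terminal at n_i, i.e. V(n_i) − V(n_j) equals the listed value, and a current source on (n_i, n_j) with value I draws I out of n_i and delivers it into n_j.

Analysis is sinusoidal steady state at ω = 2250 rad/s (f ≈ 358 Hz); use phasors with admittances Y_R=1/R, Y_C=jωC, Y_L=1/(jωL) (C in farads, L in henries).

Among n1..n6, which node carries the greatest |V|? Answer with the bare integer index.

1

Apply KCL at each of the 6 non-ground nodes and solve the resulting linear system.
Node n1: branches {R5, R6, I1} → V_1 = 7.023+0.006004j
Node n2: branches {R1, R2, L1, R4} → V_2 = 0.1171-0.01655j
Node n3: branches {L1, C2, R5} → V_3 = 0.1229-0.01449j
Node n4: branches {C1, R1, V1} → V_4 = -1.470+0.007416j
Node n5: branches {R2, R6, V1, I1} → V_5 = 0.1298+0.007416j
Node n6: branches {C1, R3} → V_6 = -0.05376-0.2723j
Source currents: i(V1)=-0.007520-0.007430j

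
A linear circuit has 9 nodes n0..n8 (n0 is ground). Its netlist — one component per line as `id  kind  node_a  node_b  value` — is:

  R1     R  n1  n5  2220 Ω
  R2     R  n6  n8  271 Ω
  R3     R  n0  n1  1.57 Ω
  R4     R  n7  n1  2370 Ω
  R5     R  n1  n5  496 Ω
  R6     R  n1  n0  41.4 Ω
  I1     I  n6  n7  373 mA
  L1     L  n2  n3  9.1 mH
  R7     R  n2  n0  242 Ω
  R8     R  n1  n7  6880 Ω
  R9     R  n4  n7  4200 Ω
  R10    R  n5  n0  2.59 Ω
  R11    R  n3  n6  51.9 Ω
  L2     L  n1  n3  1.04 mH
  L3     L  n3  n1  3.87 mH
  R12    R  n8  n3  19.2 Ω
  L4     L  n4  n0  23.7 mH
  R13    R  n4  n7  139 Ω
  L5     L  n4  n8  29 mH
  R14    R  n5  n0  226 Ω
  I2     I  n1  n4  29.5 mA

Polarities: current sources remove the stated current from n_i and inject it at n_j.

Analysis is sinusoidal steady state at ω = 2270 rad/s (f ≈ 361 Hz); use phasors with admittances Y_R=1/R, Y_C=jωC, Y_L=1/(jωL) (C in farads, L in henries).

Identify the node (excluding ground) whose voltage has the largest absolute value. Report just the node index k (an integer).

7

MNA unknowns: 8 node voltages V₁..V_8
R1: Y=0.0004505+0.000j on G[1,5]
R2: Y=0.003690+0.000j on G[6,8]
R3: Y=0.6369+0.000j on G[0,1]
R4: Y=0.0004219+0.000j on G[7,1]
R5: Y=0.002016+0.000j on G[1,5]
R6: Y=0.02415+0.000j on G[1,0]
I1: z[6]−=0.373, z[7]+=0.373
L1: Y=0.000-0.04841j on G[2,3]
R7: Y=0.004132+0.000j on G[2,0]
R8: Y=0.0001453+0.000j on G[1,7]
R9: Y=0.0002381+0.000j on G[4,7]
R10: Y=0.3861+0.000j on G[5,0]
R11: Y=0.01927+0.000j on G[3,6]
L2: Y=0.000-0.4236j on G[1,3]
L3: Y=0.000-0.1138j on G[3,1]
R12: Y=0.05208+0.000j on G[8,3]
L4: Y=0.000-0.01859j on G[4,0]
R13: Y=0.007194+0.000j on G[4,7]
L5: Y=0.000-0.01519j on G[4,8]
R14: Y=0.004425+0.000j on G[5,0]
I2: z[1]−=0.0295, z[4]+=0.0295
solve → V1=-0.3073+0.02775j, V2=-0.3578-0.3167j, V3=-0.3308-0.3472j, V4=0.9202+11.05j, V5=-0.001929+0.0001742j, V6=-16.26-0.3143j, V7=47.46+10.27j, V8=1.664-0.1425j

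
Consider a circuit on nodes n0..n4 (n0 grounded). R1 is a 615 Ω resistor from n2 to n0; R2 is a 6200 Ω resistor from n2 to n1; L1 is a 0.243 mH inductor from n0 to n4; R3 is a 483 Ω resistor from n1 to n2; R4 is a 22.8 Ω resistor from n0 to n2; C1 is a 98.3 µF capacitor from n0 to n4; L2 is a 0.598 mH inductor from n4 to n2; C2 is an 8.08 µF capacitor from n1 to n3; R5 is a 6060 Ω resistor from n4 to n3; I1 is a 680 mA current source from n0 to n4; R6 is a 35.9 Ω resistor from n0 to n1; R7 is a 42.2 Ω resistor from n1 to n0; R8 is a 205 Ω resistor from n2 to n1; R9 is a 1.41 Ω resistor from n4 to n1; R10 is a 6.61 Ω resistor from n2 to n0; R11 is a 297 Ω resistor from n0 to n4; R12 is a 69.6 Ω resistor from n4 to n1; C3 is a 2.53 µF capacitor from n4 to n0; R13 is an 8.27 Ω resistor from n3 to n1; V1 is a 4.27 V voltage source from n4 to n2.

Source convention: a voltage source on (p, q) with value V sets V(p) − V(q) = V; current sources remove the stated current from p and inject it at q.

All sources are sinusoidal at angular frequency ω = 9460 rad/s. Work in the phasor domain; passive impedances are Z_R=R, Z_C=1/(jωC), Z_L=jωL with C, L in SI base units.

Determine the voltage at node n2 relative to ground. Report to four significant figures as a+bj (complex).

Apply KCL at each of the 4 non-ground nodes and solve the resulting linear system.
Node n1: branches {R2, R3, C2, R6, R7, R8, R9, R12, R13} → V_1 = 1.028-2.230j
Node n2: branches {R1, R2, R3, R4, L2, R8, R10, V1} → V_2 = -3.128-2.387j
Node n3: branches {C2, R5, R13} → V_3 = 1.028-2.230j
Node n4: branches {L1, C1, L2, R5, I1, R9, R11, R12, C3, V1} → V_4 = 1.142-2.387j
Source currents: i(V1)=-0.6450+0.2840j

-3.128-2.387j V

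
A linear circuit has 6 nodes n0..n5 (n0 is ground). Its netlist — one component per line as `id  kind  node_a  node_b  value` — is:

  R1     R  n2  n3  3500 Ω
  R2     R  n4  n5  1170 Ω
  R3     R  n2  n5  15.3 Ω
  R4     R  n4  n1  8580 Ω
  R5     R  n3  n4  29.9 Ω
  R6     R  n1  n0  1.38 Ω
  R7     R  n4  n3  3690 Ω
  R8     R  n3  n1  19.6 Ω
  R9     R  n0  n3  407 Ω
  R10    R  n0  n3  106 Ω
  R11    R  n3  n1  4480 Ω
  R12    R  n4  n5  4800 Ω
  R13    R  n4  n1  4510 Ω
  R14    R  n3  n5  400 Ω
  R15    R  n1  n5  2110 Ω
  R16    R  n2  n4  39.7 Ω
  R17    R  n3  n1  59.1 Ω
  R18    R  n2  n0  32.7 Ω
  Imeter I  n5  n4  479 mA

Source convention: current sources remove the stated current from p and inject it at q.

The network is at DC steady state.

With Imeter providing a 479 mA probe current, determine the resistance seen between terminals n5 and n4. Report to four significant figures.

MNA unknowns: 5 node voltages V₁..V_5
R1: Y=0.0002857 on G[2,3]
R2: Y=0.0008547 on G[4,5]
R3: Y=0.06536 on G[2,5]
R4: Y=0.0001166 on G[4,1]
R5: Y=0.03344 on G[3,4]
R6: Y=0.7246 on G[1,0]
R7: Y=0.0002710 on G[4,3]
R8: Y=0.05102 on G[3,1]
R9: Y=0.002457 on G[0,3]
R10: Y=0.009434 on G[0,3]
R11: Y=0.0002232 on G[3,1]
R12: Y=0.0002083 on G[4,5]
R13: Y=0.0002217 on G[4,1]
R14: Y=0.002500 on G[3,5]
R15: Y=0.0004739 on G[1,5]
R16: Y=0.02519 on G[2,4]
R17: Y=0.01692 on G[3,1]
R18: Y=0.03058 on G[2,0]
Imeter: z[5]−=0.479, z[4]+=0.479
solve → V1=0.1559, V2=-4.415, V3=1.856, V4=6.945, V5=-10.89

R_eq = 37.23 Ω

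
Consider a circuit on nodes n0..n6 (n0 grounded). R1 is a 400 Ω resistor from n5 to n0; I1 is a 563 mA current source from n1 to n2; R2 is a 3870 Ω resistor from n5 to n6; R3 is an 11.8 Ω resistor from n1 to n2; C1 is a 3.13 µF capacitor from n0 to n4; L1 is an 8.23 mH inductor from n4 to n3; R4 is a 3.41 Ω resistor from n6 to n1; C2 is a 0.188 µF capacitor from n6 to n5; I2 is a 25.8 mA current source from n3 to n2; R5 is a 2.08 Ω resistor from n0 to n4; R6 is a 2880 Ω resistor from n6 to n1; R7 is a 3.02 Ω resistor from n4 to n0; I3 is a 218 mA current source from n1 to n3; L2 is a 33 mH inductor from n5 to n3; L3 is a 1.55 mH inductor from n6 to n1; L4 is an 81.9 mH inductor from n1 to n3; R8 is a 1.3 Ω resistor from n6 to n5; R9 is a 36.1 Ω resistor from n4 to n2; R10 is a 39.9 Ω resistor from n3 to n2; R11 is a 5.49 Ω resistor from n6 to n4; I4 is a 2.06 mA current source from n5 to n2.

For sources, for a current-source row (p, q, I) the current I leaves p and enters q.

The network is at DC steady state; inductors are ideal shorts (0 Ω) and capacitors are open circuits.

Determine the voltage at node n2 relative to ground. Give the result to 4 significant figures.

4.297 V

Element admittances at DC:
  Y(R1) = 0.002500 S between n5,n0
  I1: injects 0.563 A into n2 (from n1)
  Y(R2) = 0.0002584 S between n5,n6
  Y(R3) = 0.08475 S between n1,n2
  Y(C1) = 0.000 S between n0,n4
  L1: short n4↔n3 (DC inductor)
  Y(R4) = 0.2933 S between n6,n1
  Y(C2) = 0.000 S between n6,n5
  I2: injects 0.0258 A into n2 (from n3)
  Y(R5) = 0.4808 S between n0,n4
  Y(R6) = 0.0003472 S between n6,n1
  Y(R7) = 0.3311 S between n4,n0
  I3: injects 0.218 A into n3 (from n1)
  L2: short n5↔n3 (DC inductor)
  L3: short n6↔n1 (DC inductor)
  L4: short n1↔n3 (DC inductor)
  Y(R8) = 0.7692 S between n6,n5
  Y(R9) = 0.02770 S between n4,n2
  Y(R10) = 0.02506 S between n3,n2
  Y(R11) = 0.1821 S between n6,n4
  I4: injects 0.00206 A into n2 (from n5)
Assemble and solve the 10×10 MNA system:
  V(n1)=0.000  V(n2)=4.297  V(n3)=0.000  V(n4)=0.000  V(n5)=0.000  V(n6)=0.000
  i(L1)=0.1190  i(L2)=-0.002060  i(L3)=0.000  i(L4)=-0.4169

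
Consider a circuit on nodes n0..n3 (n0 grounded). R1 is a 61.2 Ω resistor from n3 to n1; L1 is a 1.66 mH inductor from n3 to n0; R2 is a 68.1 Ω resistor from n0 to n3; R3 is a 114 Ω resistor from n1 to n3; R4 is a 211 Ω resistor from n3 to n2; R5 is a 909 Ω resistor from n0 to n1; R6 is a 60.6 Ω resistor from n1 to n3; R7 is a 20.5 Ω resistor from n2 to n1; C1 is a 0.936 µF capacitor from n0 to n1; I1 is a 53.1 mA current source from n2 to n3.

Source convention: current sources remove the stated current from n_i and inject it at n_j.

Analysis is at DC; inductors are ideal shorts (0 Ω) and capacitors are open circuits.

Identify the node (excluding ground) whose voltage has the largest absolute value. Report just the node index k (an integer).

2

MNA unknowns: 3 node voltages V₁..V_3 plus 1 source current (L1)
R1: Y=0.01634 on G[3,1]
L1: row V3−V0=0, i_L1 at 3,0
R2: Y=0.01468 on G[0,3]
R3: Y=0.008772 on G[1,3]
R4: Y=0.004739 on G[3,2]
R5: Y=0.001100 on G[0,1]
R6: Y=0.01650 on G[1,3]
R7: Y=0.04878 on G[2,1]
C1: Y=0.000 on G[0,1]
I1: z[2]−=0.0531, z[3]+=0.0531
solve → V1=-1.029, V2=-1.930, V3=0.000
aux → i_L1=0.001132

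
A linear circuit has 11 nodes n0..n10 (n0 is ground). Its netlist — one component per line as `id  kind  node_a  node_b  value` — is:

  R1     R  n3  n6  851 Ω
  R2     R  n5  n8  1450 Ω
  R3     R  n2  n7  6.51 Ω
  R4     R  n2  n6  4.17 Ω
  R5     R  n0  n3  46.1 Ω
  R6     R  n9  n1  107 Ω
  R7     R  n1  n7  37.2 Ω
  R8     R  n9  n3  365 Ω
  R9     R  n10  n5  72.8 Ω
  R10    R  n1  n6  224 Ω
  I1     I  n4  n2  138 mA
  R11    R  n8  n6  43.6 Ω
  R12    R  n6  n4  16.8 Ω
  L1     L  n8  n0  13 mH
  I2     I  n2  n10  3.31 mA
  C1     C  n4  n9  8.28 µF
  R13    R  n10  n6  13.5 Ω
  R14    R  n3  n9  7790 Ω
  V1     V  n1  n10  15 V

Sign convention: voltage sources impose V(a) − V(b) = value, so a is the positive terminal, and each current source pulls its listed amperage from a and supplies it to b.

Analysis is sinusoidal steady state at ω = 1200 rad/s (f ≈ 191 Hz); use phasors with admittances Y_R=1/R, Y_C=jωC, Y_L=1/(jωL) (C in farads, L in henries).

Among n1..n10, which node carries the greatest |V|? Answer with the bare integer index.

1

Apply KCL at each of the 10 non-ground nodes and solve the resulting linear system.
Node n1: branches {R6, R7, R10, V1} → V_1 = 10.33-0.08145j
Node n2: branches {R3, R4, I1, I2} → V_2 = 1.067+0.2897j
Node n3: branches {R1, R5, R8, R14} → V_3 = 0.3658-0.4760j
Node n4: branches {I1, R12, C1} → V_4 = -1.762+1.193j
Node n5: branches {R2, R9} → V_5 = -4.454-0.08348j
Node n6: branches {R1, R4, R10, R11, R12, R13} → V_6 = -0.3780+0.3251j
Node n7: branches {R3, R7} → V_7 = 2.447+0.2344j
Node n8: branches {R2, R11, L1} → V_8 = -0.1611-0.1238j
Node n9: branches {R6, R8, C1, R14} → V_9 = 3.437-4.404j
Node n10: branches {R9, I2, R13, V1} → V_10 = -4.669-0.08145j
Source currents: i(V1)=-0.3242-0.03009j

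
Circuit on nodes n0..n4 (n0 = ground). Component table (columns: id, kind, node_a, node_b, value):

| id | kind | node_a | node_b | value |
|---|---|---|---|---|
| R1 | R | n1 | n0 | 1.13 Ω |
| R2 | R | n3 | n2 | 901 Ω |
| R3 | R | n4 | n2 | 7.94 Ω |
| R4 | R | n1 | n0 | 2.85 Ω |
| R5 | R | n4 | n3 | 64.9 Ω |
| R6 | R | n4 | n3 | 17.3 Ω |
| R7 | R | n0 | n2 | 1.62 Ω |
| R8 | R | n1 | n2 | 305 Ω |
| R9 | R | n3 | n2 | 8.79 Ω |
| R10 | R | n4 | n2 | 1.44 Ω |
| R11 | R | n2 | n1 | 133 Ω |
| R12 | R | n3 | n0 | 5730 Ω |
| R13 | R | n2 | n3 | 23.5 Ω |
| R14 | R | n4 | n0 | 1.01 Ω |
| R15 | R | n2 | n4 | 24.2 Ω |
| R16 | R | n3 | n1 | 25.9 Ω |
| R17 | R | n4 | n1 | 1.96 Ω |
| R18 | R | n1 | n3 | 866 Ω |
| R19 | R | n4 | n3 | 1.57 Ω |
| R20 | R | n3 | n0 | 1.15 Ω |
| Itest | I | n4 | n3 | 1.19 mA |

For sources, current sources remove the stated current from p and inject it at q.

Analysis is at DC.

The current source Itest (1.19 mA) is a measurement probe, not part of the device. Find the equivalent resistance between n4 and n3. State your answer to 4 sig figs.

MNA unknowns: 4 node voltages V₁..V_4
R1: Y=0.8850 on G[1,0]
R2: Y=0.001110 on G[3,2]
R3: Y=0.1259 on G[4,2]
R4: Y=0.3509 on G[1,0]
R5: Y=0.01541 on G[4,3]
R6: Y=0.05780 on G[4,3]
R7: Y=0.6173 on G[0,2]
R8: Y=0.003279 on G[1,2]
R9: Y=0.1138 on G[3,2]
R10: Y=0.6944 on G[4,2]
R11: Y=0.007519 on G[2,1]
R12: Y=0.0001745 on G[3,0]
R13: Y=0.04255 on G[2,3]
R14: Y=0.9901 on G[4,0]
R15: Y=0.04132 on G[2,4]
R16: Y=0.03861 on G[3,1]
R17: Y=0.5102 on G[4,1]
R18: Y=0.001155 on G[1,3]
R19: Y=0.6369 on G[4,3]
R20: Y=0.8696 on G[3,0]
Itest: z[4]−=0.00119, z[3]+=0.00119
solve → V1=-7.600e-05, V2=-0.0001099, V3=0.0005355, V4=-0.0003070

R_eq = 0.7080 Ω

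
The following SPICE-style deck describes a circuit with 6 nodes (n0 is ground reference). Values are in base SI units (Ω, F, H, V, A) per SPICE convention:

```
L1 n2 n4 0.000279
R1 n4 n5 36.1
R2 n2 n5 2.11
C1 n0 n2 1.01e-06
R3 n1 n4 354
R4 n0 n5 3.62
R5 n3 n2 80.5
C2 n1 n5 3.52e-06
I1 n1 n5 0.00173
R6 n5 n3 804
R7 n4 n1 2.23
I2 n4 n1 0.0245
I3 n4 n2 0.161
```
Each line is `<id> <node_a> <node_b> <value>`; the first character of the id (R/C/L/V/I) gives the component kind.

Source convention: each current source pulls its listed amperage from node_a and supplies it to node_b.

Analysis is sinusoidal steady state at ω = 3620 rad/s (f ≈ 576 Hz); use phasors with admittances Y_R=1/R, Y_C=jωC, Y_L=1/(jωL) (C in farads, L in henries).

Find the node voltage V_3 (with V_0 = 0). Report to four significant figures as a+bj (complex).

-0.006419+0.007656j V

MNA unknowns: 5 node voltages V₁..V_5
L1: Y=0.000-0.9901j on G[2,4]
R1: Y=0.02770+0.000j on G[4,5]
R2: Y=0.4739+0.000j on G[2,5]
C1: Y=0.000+0.003656j on G[0,2]
R3: Y=0.002825+0.000j on G[1,4]
R4: Y=0.2762+0.000j on G[0,5]
R5: Y=0.01242+0.000j on G[3,2]
C2: Y=0.000+0.01274j on G[1,5]
I1: z[1]−=0.00173, z[5]+=0.00173
R6: Y=0.001244+0.000j on G[5,3]
R7: Y=0.4484+0.000j on G[4,1]
I2: z[4]−=0.0245, z[1]+=0.0245
I3: z[4]−=0.161, z[2]+=0.161
solve → V1=0.03494-0.1587j, V2=-0.007073+0.008413j, V3=-0.006419+0.007656j, V4=-0.01104-0.1577j, V5=0.0001114+9.362e-05j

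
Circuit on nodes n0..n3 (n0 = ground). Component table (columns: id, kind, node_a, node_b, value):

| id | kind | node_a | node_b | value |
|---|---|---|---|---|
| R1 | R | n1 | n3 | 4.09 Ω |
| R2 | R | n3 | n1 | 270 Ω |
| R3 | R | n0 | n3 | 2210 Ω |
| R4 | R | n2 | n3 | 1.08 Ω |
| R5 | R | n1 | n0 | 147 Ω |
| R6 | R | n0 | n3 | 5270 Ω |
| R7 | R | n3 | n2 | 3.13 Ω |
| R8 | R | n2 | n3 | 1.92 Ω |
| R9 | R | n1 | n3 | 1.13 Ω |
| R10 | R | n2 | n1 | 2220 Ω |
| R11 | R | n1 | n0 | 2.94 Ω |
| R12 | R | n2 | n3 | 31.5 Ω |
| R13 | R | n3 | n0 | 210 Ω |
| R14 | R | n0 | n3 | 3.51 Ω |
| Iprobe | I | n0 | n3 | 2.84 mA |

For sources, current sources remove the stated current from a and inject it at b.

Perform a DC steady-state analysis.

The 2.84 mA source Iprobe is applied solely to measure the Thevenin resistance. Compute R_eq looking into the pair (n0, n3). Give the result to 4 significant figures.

R_eq = 1.799 Ω

Apply KCL at each of the 3 non-ground nodes and solve the resulting linear system.
Node n1: branches {R1, R2, R5, R9, R10, R11} → V_1 = 0.003911
Node n2: branches {R4, R7, R8, R10, R12} → V_2 = 0.005108
Node n3: branches {R1, R2, R3, R4, R6, R7, R8, R9, R12, R13, R14, Iprobe} → V_3 = 0.005108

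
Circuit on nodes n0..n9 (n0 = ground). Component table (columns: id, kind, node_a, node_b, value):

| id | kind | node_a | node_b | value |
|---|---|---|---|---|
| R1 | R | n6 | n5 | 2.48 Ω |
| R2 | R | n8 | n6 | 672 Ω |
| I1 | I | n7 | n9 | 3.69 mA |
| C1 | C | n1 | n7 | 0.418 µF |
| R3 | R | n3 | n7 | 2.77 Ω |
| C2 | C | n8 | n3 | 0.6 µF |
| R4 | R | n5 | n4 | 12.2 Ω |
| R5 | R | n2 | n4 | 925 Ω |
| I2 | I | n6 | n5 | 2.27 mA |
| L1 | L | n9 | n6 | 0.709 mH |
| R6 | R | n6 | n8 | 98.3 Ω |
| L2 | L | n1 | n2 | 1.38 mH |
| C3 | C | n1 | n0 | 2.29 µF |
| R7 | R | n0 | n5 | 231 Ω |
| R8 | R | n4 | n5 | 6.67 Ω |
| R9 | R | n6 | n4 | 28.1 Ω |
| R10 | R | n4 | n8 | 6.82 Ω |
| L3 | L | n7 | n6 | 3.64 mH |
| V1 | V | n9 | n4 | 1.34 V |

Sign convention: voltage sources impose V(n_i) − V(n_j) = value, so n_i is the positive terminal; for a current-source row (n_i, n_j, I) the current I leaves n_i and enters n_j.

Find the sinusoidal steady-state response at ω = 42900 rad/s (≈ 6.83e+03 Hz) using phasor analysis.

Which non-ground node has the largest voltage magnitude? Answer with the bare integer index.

9

Element admittances at ω=42900 rad/s:
  Y(R1) = 0.4032+0.000j S between n6,n5
  Y(R2) = 0.001488+0.000j S between n8,n6
  I1: injects 0.00369 A into n9 (from n7)
  Y(C1) = 0.000+0.01793j S between n1,n7
  Y(R3) = 0.3610+0.000j S between n3,n7
  Y(C2) = 0.000+0.02574j S between n8,n3
  Y(R4) = 0.08197+0.000j S between n5,n4
  Y(R5) = 0.001081+0.000j S between n2,n4
  I2: injects 0.00227 A into n5 (from n6)
  Y(L1) = 0.000-0.03288j S between n9,n6
  Y(R6) = 0.01017+0.000j S between n6,n8
  Y(L2) = 0.000-0.01689j S between n1,n2
  Y(C3) = 0.000+0.09824j S between n1,n0
  Y(R7) = 0.004329+0.000j S between n0,n5
  Y(R8) = 0.1499+0.000j S between n4,n5
  Y(R9) = 0.03559+0.000j S between n6,n4
  Y(R10) = 0.1466+0.000j S between n4,n8
  Y(L3) = 0.000-0.006404j S between n7,n6
  V1: constraint V(n9)−V(n4) = 1.34
Assemble and solve the 10×10 MNA system:
  V(n1)=0.009581+0.009629j  V(n2)=0.01626+0.02085j  V(n3)=0.08200+0.07875j  V(n4)=0.1916-0.08354j  V(n5)=0.2185-0.2174j  V(n6)=0.2307-0.2968j  V(n7)=0.06836+0.07295j  V(n8)=0.1633-0.1125j  V(n9)=1.532-0.08354j
  i(V1)=-0.003320+0.04277j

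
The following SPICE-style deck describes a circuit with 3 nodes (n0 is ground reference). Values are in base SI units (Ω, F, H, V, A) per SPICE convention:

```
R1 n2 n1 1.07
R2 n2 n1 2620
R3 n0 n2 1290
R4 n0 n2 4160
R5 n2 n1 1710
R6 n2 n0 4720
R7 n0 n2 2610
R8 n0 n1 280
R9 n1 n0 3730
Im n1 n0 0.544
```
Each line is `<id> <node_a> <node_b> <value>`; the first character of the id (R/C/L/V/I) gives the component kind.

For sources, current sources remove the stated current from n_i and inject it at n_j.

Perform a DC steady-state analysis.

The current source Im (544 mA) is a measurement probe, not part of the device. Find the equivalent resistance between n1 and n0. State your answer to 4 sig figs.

R_eq = 183.6 Ω

MNA unknowns: 2 node voltages V₁..V_2
R1: Y=0.9346 on G[2,1]
R2: Y=0.0003817 on G[2,1]
R3: Y=0.0007752 on G[0,2]
R4: Y=0.0002404 on G[0,2]
R5: Y=0.0005848 on G[2,1]
R6: Y=0.0002119 on G[2,0]
R7: Y=0.0003831 on G[0,2]
R8: Y=0.003571 on G[0,1]
R9: Y=0.0002681 on G[1,0]
Im: z[1]−=0.544, z[0]+=0.544
solve → V1=-99.87, V2=-99.69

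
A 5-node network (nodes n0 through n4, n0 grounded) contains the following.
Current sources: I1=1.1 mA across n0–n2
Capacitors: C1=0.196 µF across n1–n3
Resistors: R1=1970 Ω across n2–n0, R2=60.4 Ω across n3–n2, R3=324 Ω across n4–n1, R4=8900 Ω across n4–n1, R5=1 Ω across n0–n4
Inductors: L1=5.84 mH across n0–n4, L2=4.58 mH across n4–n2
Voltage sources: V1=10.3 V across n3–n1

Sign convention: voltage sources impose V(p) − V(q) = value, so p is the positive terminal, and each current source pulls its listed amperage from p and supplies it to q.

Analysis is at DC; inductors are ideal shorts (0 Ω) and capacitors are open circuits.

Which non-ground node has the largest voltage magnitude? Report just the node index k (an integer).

Apply KCL at each of the 4 non-ground nodes and solve the resulting linear system.
Node n1: branches {C1, R3, R4, V1} → V_1 = -8.632
Node n2: branches {I1, R1, R2, L2} → V_2 = 0.000
Node n3: branches {C1, R2, V1} → V_3 = 1.668
Node n4: branches {L1, R3, L2, R4, R5} → V_4 = 0.000
Source currents: i(L1)=-0.001100, i(L2)=-0.02871, i(V1)=-0.02761

1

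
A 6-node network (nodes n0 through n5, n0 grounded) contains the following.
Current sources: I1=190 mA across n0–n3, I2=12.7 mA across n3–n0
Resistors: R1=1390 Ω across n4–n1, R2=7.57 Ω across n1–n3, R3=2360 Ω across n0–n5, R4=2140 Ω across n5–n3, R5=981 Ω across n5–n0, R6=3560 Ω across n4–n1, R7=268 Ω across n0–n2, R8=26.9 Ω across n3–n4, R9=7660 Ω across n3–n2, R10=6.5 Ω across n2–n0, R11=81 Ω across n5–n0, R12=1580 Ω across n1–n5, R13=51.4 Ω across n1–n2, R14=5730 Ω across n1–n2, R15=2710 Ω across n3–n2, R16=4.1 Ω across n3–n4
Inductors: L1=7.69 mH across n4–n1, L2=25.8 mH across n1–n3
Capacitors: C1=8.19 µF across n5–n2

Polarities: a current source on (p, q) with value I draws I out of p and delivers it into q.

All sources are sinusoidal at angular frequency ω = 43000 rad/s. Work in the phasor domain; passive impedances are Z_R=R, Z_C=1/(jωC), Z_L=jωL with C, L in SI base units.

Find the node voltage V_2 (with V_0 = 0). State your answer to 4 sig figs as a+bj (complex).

Apply KCL at each of the 5 non-ground nodes and solve the resulting linear system.
Node n1: branches {R1, R2, R6, L1, L2, R12, R13, R14} → V_1 = 9.329-0.002044j
Node n2: branches {R7, C1, R9, R10, R13, R14, R15} → V_2 = 1.035-0.001039j
Node n3: branches {I1, R2, R4, R8, L2, R9, R15, R16, I2} → V_3 = 10.59+0.03473j
Node n4: branches {R1, R6, L1, R8, R16} → V_4 = 10.59+0.04807j
Node n5: branches {R3, R4, R5, C1, R11, R12} → V_5 = 1.034+0.01187j

1.035-0.001039j V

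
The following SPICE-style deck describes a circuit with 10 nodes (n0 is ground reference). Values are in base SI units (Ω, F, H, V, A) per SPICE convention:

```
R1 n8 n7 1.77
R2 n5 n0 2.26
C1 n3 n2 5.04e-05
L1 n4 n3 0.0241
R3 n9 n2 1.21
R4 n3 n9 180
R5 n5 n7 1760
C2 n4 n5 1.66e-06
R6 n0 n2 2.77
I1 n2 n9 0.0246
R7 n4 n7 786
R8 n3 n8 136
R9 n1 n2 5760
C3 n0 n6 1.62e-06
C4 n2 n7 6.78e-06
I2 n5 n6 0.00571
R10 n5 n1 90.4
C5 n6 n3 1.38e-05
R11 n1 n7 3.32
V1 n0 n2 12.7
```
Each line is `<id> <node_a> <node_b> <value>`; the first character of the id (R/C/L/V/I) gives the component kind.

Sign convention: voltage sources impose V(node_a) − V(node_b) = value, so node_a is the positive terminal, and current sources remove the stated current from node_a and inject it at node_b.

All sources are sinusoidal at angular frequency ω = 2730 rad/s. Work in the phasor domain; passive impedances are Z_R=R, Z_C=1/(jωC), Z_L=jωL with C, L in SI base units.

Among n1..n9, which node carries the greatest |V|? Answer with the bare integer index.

4

Element admittances at ω=2730 rad/s:
  Y(R1) = 0.5650+0.000j S between n8,n7
  Y(R2) = 0.4425+0.000j S between n5,n0
  Y(C1) = 0.000+0.1376j S between n3,n2
  Y(L1) = 0.000-0.01520j S between n4,n3
  Y(R3) = 0.8264+0.000j S between n9,n2
  Y(R4) = 0.005556+0.000j S between n3,n9
  Y(R5) = 0.0005682+0.000j S between n5,n7
  Y(C2) = 0.000+0.004532j S between n4,n5
  Y(R6) = 0.3610+0.000j S between n0,n2
  I1: injects 0.0246 A into n9 (from n2)
  Y(R7) = 0.001272+0.000j S between n4,n7
  Y(R8) = 0.007353+0.000j S between n3,n8
  Y(R9) = 0.0001736+0.000j S between n1,n2
  Y(C3) = 0.000+0.004423j S between n0,n6
  Y(C4) = 0.000+0.01851j S between n2,n7
  I2: injects 0.00571 A into n6 (from n5)
  Y(R10) = 0.01106+0.000j S between n5,n1
  Y(C5) = 0.000+0.03767j S between n6,n3
  Y(R11) = 0.3012+0.000j S between n1,n7
  V1: constraint V(n0)−V(n2) = 12.7
Assemble and solve the 10×10 MNA system:
  V(n1)=-8.719-3.486j  V(n2)=-12.70+0.000j  V(n3)=-12.02-0.2601j  V(n4)=-16.52+0.6302j  V(n5)=-0.2451-0.2519j  V(n6)=-10.76-0.3684j  V(n7)=-9.028-3.607j  V(n8)=-9.066-3.564j  V(n9)=-12.67-0.001737j
  i(V1)=-4.692-0.1590j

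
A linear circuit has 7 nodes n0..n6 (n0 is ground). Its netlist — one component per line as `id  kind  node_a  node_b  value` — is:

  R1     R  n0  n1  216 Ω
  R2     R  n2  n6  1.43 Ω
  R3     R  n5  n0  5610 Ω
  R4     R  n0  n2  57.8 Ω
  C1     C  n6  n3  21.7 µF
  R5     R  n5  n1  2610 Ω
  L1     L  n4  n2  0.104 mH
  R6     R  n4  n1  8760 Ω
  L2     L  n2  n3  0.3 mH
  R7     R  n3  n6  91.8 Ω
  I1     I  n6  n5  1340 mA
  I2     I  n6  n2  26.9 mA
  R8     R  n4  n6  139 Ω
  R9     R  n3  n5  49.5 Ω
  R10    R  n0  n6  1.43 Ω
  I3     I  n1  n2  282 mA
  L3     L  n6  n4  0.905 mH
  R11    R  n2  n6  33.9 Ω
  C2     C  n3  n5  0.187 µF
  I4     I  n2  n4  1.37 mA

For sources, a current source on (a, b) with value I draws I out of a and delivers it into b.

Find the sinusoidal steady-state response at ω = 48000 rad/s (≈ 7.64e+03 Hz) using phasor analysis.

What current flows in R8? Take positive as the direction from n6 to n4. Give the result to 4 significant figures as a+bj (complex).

Apply KCL at each of the 6 non-ground nodes and solve the resulting linear system.
Node n1: branches {R1, R5, R6, I3} → V_1 = -50.96-1.828j
Node n2: branches {R2, R4, L1, L2, I2, I3, R11, I4} → V_2 = 0.5793+0.04826j
Node n3: branches {C1, L2, R7, R9, C2} → V_3 = 0.3183-1.312j
Node n4: branches {L1, R6, R8, L3, I4} → V_4 = 0.5524+0.01703j
Node n5: branches {R3, R5, I1, R9, C2} → V_5 = 53.89-24.47j
Node n6: branches {R2, C1, R7, I1, I2, R8, R10, L3, R11} → V_6 = 0.3093+0.01715j

-0.001749+8.751e-07j A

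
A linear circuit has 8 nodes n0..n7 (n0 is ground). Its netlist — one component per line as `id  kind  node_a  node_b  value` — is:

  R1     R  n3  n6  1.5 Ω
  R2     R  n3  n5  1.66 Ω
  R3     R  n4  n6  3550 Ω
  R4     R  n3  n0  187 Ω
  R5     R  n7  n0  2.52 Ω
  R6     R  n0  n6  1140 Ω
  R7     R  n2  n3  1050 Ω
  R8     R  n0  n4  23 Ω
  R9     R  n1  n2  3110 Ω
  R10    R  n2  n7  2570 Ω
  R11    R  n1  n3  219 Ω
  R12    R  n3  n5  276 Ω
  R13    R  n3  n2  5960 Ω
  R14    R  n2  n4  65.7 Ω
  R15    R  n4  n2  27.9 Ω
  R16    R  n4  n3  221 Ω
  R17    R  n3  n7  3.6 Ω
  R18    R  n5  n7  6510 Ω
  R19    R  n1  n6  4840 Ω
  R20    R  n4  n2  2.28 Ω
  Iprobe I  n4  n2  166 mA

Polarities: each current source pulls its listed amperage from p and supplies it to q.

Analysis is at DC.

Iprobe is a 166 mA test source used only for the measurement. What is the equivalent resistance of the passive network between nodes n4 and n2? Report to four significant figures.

MNA unknowns: 7 node voltages V₁..V_7
R1: Y=0.6667 on G[3,6]
R2: Y=0.6024 on G[3,5]
R3: Y=0.0002817 on G[4,6]
R4: Y=0.005348 on G[3,0]
R5: Y=0.3968 on G[7,0]
R6: Y=0.0008772 on G[0,6]
R7: Y=0.0009524 on G[2,3]
R8: Y=0.04348 on G[0,4]
R9: Y=0.0003215 on G[1,2]
R10: Y=0.0003891 on G[2,7]
R11: Y=0.004566 on G[1,3]
R12: Y=0.003623 on G[3,5]
R13: Y=0.0001678 on G[3,2]
R14: Y=0.01522 on G[2,4]
R15: Y=0.03584 on G[4,2]
R16: Y=0.004525 on G[4,3]
R17: Y=0.2778 on G[3,7]
R18: Y=0.0001536 on G[5,7]
R19: Y=0.0002066 on G[1,6]
R20: Y=0.4386 on G[4,2]
Iprobe: z[4]−=0.166, z[2]+=0.166
solve → V1=0.02301, V2=0.3259, V3=0.002605, V4=-0.01188, V5=0.002605, V6=0.002602, V7=0.001260

R_eq = 2.035 Ω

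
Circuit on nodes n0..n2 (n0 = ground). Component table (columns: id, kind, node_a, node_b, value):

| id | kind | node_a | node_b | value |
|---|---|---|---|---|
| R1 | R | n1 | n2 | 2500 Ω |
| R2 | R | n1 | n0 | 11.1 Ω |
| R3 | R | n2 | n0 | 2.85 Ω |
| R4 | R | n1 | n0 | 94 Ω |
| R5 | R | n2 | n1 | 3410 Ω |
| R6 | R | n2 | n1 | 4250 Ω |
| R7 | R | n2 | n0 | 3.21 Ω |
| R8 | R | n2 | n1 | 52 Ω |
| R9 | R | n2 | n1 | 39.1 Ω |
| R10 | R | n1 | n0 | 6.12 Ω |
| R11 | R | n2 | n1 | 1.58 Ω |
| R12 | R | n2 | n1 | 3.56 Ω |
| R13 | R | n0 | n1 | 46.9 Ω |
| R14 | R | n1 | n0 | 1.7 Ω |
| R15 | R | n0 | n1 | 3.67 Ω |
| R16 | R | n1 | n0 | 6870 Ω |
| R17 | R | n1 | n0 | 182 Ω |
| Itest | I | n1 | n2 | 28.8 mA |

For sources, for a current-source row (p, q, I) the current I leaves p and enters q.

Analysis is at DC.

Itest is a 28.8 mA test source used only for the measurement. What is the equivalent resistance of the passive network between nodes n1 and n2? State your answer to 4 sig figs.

MNA unknowns: 2 node voltages V₁..V_2
R1: Y=0.0004000 on G[1,2]
R2: Y=0.09009 on G[1,0]
R3: Y=0.3509 on G[2,0]
R4: Y=0.01064 on G[1,0]
R5: Y=0.0002933 on G[2,1]
R6: Y=0.0002353 on G[2,1]
R7: Y=0.3115 on G[2,0]
R8: Y=0.01923 on G[2,1]
R9: Y=0.02558 on G[2,1]
R10: Y=0.1634 on G[1,0]
R11: Y=0.6329 on G[2,1]
R12: Y=0.2809 on G[2,1]
R13: Y=0.02132 on G[0,1]
R14: Y=0.5882 on G[1,0]
R15: Y=0.2725 on G[0,1]
R16: Y=0.0001456 on G[1,0]
R17: Y=0.005495 on G[1,0]
Itest: z[1]−=0.0288, z[2]+=0.0288
solve → V1=-0.007619, V2=0.01325

R_eq = 0.7246 Ω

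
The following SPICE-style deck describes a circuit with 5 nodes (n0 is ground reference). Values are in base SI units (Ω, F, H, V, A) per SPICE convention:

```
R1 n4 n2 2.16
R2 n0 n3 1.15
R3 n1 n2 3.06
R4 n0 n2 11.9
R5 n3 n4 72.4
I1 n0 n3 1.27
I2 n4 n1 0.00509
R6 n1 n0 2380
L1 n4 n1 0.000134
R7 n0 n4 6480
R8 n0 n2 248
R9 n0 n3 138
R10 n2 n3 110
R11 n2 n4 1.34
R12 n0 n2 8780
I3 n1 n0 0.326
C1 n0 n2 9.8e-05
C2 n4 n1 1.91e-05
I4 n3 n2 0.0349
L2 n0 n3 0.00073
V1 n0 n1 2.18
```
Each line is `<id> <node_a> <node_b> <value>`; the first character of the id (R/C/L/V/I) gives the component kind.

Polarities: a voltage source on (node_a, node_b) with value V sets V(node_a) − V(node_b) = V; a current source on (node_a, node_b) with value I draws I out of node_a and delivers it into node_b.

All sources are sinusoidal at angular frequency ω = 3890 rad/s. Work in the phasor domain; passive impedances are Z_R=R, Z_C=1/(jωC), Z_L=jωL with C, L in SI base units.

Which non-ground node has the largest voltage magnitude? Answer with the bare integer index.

4

Apply KCL at each of the 4 non-ground nodes and solve the resulting linear system.
Node n1: branches {R3, I2, R6, L1, I3, C2, V1} → V_1 = -2.180+0.000j
Node n2: branches {R1, R3, R4, R8, R10, R11, R12, C1, I4} → V_2 = -2.062+0.6907j
Node n3: branches {R2, R5, I1, R9, R10, I4, L2} → V_3 = 1.136+0.4559j
Node n4: branches {R1, R5, I2, L1, R7, R11, C2} → V_4 = -2.451+0.2794j
Source currents: i(V1)=-0.2339-0.7254j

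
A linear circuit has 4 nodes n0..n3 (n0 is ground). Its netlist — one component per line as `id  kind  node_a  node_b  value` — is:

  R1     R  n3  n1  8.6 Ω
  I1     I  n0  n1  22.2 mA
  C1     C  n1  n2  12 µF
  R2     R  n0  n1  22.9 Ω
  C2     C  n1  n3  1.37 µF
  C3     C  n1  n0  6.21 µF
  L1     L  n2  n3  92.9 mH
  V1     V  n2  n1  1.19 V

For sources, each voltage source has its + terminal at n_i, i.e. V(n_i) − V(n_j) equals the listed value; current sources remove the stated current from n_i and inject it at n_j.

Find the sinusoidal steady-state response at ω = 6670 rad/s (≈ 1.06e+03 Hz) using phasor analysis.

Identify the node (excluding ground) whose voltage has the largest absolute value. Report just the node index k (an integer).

2

MNA unknowns: 3 node voltages V₁..V_3 plus 1 source current (V1)
R1: Y=0.1163+0.000j on G[3,1]
I1: z[0]−=0.0222, z[1]+=0.0222
C1: Y=0.000+0.08004j on G[1,2]
R2: Y=0.04367+0.000j on G[0,1]
C2: Y=0.000+0.009138j on G[1,3]
C3: Y=0.000+0.04142j on G[1,0]
L1: Y=0.000-0.001614j on G[2,3]
V1: row V2−V1=1.19, i_V1 at 2,1
solve → V1=0.2676-0.2538j, V2=1.458-0.2538j, V3=0.2665-0.2703j
aux → i_V1=-2.654e-05-0.09333j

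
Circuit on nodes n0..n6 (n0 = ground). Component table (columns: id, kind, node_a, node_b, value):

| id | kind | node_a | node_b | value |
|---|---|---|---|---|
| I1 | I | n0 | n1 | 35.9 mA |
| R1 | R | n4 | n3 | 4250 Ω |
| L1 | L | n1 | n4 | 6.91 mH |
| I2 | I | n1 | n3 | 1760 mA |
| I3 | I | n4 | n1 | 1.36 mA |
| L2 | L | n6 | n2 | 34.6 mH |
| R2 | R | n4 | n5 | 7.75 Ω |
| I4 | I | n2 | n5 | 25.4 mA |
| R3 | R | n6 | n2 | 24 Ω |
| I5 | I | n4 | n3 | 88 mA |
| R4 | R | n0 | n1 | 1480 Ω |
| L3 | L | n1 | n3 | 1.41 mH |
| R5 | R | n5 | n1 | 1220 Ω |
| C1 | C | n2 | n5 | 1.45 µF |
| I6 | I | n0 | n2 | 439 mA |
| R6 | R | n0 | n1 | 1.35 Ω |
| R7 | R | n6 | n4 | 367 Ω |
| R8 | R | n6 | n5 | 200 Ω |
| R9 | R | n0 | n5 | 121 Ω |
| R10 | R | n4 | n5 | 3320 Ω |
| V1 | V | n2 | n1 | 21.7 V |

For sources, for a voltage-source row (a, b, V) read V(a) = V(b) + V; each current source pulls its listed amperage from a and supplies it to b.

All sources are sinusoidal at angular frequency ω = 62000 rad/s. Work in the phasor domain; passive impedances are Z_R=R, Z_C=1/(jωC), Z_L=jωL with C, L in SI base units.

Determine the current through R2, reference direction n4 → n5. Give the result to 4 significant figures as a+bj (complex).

Apply KCL at each of the 6 non-ground nodes and solve the resulting linear system.
Node n1: branches {I1, L1, I2, I3, R4, L3, R5, R6, V1} → V_1 = 0.3897-0.03457j
Node n2: branches {L2, I4, R3, C1, I6, V1} → V_2 = 22.09-0.03457j
Node n3: branches {R1, I2, I5, L3} → V_3 = 3.643+161.9j
Node n4: branches {R1, L1, I3, R2, I5, R7, R10} → V_4 = 21.72+3.707j
Node n5: branches {R2, I4, R5, C1, R8, R9, R10} → V_5 = 22.50+3.102j
Node n6: branches {L2, R3, R7, R8} → V_6 = 22.11+0.4895j
Source currents: i(V1)=0.1326+0.05880j

-0.1011+0.07805j A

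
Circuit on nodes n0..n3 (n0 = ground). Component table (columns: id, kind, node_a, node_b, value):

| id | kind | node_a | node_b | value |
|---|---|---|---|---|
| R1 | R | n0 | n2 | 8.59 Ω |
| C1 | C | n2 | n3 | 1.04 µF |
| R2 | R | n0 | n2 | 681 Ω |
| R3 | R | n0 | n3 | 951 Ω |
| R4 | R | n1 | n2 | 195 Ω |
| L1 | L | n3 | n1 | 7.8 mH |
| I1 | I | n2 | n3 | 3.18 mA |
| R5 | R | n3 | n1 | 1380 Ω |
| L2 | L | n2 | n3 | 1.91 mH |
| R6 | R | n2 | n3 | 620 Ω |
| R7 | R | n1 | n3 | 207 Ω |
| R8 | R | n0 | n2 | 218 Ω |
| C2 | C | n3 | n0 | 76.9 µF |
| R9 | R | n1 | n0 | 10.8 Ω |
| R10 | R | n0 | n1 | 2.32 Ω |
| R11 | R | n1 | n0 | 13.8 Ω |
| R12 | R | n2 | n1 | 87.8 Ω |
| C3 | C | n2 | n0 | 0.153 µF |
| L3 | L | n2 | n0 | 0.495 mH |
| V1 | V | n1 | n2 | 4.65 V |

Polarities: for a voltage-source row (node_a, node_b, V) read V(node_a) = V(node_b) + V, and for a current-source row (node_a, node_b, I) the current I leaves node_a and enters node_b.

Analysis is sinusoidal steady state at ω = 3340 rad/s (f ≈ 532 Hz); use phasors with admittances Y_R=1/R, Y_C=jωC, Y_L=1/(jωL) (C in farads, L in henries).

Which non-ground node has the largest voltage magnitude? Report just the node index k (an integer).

3

Apply KCL at each of the 3 non-ground nodes and solve the resulting linear system.
Node n1: branches {R4, L1, R5, R7, R9, R10, R11, R12, V1} → V_1 = 3.296-1.365j
Node n2: branches {R1, C1, R2, R4, I1, L2, R6, R8, R12, C3, L3, V1} → V_2 = -1.354-1.365j
Node n3: branches {C1, R3, L1, I1, R5, L2, R6, R7, C2} → V_3 = 0.6156+3.794j
Source currents: i(V1)=-1.858+0.9450j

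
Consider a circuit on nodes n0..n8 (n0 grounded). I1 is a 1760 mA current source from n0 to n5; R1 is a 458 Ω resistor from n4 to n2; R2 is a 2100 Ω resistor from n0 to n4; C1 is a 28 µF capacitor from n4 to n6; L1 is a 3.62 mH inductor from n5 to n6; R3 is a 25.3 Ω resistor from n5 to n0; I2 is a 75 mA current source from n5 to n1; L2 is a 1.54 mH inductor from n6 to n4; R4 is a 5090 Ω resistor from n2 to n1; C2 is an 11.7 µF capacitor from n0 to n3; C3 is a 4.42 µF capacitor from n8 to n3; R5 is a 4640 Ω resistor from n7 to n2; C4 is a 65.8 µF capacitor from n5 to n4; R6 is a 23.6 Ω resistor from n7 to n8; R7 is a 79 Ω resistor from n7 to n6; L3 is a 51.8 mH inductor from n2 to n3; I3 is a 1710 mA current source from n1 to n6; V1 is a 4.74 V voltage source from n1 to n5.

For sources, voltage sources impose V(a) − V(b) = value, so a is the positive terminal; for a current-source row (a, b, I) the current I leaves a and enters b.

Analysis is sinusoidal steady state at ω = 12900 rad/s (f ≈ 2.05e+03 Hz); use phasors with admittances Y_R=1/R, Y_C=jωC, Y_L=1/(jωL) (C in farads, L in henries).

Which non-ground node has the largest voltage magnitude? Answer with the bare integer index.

1

Apply KCL at each of the 8 non-ground nodes and solve the resulting linear system.
Node n1: branches {I2, R4, I3, V1} → V_1 = 39.69+0.3500j
Node n2: branches {R1, R4, R5, L3} → V_2 = 24.57+12.43j
Node n3: branches {C2, C3, L3} → V_3 = -0.08727-2.397j
Node n4: branches {R1, R2, C1, L2, C4} → V_4 = 34.96-1.389j
Node n5: branches {I1, L1, R3, I2, C4, V1} → V_5 = 34.95+0.3500j
Node n6: branches {C1, L1, L2, R7, I3} → V_6 = 34.90-6.264j
Node n7: branches {R5, R6, R7} → V_7 = 8.344-7.794j
Node n8: branches {C3, R6} → V_8 = 0.3288-8.354j
Source currents: i(V1)=-1.638+0.002372j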